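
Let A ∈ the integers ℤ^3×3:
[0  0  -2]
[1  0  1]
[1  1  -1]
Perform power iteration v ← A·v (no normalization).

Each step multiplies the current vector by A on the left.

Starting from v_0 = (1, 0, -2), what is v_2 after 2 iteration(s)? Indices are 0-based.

v_0 = (1, 0, -2).
v_1 = A·v_0 = (4, -1, 3).
v_2 = A·v_1 = (-6, 7, 0).

v_2 = (-6, 7, 0)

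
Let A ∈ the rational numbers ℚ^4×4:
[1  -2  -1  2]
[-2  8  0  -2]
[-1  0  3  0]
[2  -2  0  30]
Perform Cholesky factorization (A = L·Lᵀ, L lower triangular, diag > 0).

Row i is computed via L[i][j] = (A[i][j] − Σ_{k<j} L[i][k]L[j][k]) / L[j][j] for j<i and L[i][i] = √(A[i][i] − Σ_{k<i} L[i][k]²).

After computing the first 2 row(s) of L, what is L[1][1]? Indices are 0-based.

L[1][1] = 2

Step 1: L[0][0] = √(1) = 1.
  L[1][0] = (-2) / L[0][0] = -2.
Step 2: L[1][1] = √(4) = 2.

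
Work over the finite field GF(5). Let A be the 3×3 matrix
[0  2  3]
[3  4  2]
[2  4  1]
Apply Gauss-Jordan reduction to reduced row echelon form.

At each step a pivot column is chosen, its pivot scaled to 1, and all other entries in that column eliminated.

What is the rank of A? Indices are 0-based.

pivot(0,0): swap R0↔R1
pivot(0,0)=3: scale R0 → (1, 3, 4)
  clear (2,0): R2 −= (2)R0 → (0, 3, 3)
pivot(1,1)=2: scale R1 → (0, 1, 4)
  clear (0,1): R0 −= (3)R1 → (1, 0, 2)
  clear (2,1): R2 −= (3)R1 → (0, 0, 1)
pivot(2,2)=1: scale R2 → (0, 0, 1)
  clear (0,2): R0 −= (2)R2 → (1, 0, 0)
  clear (1,2): R1 −= (4)R2 → (0, 1, 0)

rank = 3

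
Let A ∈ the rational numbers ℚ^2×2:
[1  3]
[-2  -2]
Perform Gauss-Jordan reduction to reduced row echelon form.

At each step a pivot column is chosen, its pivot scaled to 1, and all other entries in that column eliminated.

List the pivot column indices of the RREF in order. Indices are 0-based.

pivot columns: 0, 1

[1] R0 /= 1  ⇒  (1, 3)
     R1 -= -2·R0  ⇒  (0, 4)
[2] R1 /= 4  ⇒  (0, 1)
     R0 -= 3·R1  ⇒  (1, 0)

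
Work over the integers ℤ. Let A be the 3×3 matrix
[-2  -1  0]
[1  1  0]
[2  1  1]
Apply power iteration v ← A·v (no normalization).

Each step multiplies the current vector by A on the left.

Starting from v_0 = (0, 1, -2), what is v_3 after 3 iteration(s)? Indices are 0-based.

v_0 = (0, 1, -2).
v_1 = A·v_0 = (-1, 1, -1).
v_2 = A·v_1 = (1, 0, -2).
v_3 = A·v_2 = (-2, 1, 0).

v_3 = (-2, 1, 0)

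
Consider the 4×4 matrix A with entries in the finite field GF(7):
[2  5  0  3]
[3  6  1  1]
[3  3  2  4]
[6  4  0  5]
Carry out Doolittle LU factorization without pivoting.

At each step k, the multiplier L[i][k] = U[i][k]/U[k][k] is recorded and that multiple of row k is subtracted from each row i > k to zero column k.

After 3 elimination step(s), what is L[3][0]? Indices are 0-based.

L[3][0] = 3

k=0: U[0][0]=2
  eliminate (1,0): mult=5, new row 1: (0, 2, 1, 0); set L[1][0]=5
  eliminate (2,0): mult=5, new row 2: (0, 6, 2, 3); set L[2][0]=5
  eliminate (3,0): mult=3, new row 3: (0, 3, 0, 3); set L[3][0]=3
k=1: U[1][1]=2
  eliminate (2,1): mult=3, new row 2: (0, 0, 6, 3); set L[2][1]=3
  eliminate (3,1): mult=5, new row 3: (0, 0, 2, 3); set L[3][1]=5
k=2: U[2][2]=6
  eliminate (3,2): mult=5, new row 3: (0, 0, 0, 2); set L[3][2]=5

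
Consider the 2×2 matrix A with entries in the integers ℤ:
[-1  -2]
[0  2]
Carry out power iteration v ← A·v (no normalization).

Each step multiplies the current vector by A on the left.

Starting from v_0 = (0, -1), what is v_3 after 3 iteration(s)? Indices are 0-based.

v_0 = (0, -1).
v_1 = A·v_0 = (2, -2).
v_2 = A·v_1 = (2, -4).
v_3 = A·v_2 = (6, -8).

v_3 = (6, -8)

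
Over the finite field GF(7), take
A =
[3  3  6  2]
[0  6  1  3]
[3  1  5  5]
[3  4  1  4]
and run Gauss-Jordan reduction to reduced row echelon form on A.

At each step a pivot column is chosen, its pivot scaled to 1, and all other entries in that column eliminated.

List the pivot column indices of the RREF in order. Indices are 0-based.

pivot columns: 0, 1, 2, 3

pivot(0,0)=3: scale R0 → (1, 1, 2, 3)
  clear (2,0): R2 −= (3)R0 → (0, 5, 6, 3)
  clear (3,0): R3 −= (3)R0 → (0, 1, 2, 2)
pivot(1,1)=6: scale R1 → (0, 1, 6, 4)
  clear (0,1): R0 −= (1)R1 → (1, 0, 3, 6)
  clear (2,1): R2 −= (5)R1 → (0, 0, 4, 4)
  clear (3,1): R3 −= (1)R1 → (0, 0, 3, 5)
pivot(2,2)=4: scale R2 → (0, 0, 1, 1)
  clear (0,2): R0 −= (3)R2 → (1, 0, 0, 3)
  clear (1,2): R1 −= (6)R2 → (0, 1, 0, 5)
  clear (3,2): R3 −= (3)R2 → (0, 0, 0, 2)
pivot(3,3)=2: scale R3 → (0, 0, 0, 1)
  clear (0,3): R0 −= (3)R3 → (1, 0, 0, 0)
  clear (1,3): R1 −= (5)R3 → (0, 1, 0, 0)
  clear (2,3): R2 −= (1)R3 → (0, 0, 1, 0)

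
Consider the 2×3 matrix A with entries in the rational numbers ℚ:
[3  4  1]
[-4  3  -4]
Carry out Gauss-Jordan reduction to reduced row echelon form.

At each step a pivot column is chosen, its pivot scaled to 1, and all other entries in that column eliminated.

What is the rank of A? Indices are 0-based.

rank = 2

[1] R0 /= 3  ⇒  (1, 4/3, 1/3)
     R1 -= -4·R0  ⇒  (0, 25/3, -8/3)
[2] R1 /= 25/3  ⇒  (0, 1, -8/25)
     R0 -= 4/3·R1  ⇒  (1, 0, 19/25)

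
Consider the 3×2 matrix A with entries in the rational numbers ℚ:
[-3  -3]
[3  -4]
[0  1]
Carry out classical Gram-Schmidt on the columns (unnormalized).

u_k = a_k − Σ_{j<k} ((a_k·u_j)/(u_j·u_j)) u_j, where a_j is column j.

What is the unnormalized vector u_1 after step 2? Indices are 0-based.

u_1 = (-7/2, -7/2, 1)

Step 1: u_0 = a_0 = (-3, 3, 0).
Step 2: u_1 = a_1 − (-1/6)·u_0 = (-7/2, -7/2, 1).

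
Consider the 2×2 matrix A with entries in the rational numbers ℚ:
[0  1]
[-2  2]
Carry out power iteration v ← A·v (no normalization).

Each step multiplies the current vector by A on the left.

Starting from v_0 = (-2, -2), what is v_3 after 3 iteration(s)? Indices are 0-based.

v_3 = (4, 8)

v_0 = (-2, -2).
v_1 = A·v_0 = (-2, 0).
v_2 = A·v_1 = (0, 4).
v_3 = A·v_2 = (4, 8).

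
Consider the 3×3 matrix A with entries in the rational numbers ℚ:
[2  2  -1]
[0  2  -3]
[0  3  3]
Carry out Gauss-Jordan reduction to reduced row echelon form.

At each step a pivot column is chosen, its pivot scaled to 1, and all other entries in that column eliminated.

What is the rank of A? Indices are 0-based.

rank = 3

step 1: normalize row 0 (÷2) = (1, 1, -1/2)
step 2: normalize row 1 (÷2) = (0, 1, -3/2)
  row 0: subtract 1×row1 = (1, 0, 1)
  row 2: subtract 3×row1 = (0, 0, 15/2)
step 3: normalize row 2 (÷15/2) = (0, 0, 1)
  row 0: subtract 1×row2 = (1, 0, 0)
  row 1: subtract -3/2×row2 = (0, 1, 0)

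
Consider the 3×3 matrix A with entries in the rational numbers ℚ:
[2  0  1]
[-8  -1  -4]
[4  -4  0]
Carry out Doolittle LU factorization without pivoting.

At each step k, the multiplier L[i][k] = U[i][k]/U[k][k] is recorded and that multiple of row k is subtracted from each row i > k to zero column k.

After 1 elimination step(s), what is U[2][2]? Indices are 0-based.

[col 0] pivot 2
  R1 -= -4*R0 → (0, -1, 0)  (L[1][0] := -4)
  R2 -= 2*R0 → (0, -4, -2)  (L[2][0] := 2)

U[2][2] = -2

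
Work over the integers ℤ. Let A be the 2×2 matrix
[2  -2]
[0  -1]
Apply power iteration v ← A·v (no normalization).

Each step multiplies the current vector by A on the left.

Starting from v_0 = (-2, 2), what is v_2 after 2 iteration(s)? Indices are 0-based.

v_2 = (-12, 2)

v_0 = (-2, 2).
v_1 = A·v_0 = (-8, -2).
v_2 = A·v_1 = (-12, 2).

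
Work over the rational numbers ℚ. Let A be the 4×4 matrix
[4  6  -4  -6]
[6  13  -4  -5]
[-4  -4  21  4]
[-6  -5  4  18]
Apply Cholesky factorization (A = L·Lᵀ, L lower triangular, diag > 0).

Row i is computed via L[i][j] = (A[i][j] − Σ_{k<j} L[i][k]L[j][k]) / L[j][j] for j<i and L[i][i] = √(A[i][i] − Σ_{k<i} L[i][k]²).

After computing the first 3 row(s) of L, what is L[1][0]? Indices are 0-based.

Step 1: L[0][0] = √(4) = 2.
  L[1][0] = (6) / L[0][0] = 3.
Step 2: L[1][1] = √(4) = 2.
  L[2][0] = (-4) / L[0][0] = -2.
  L[2][1] = (2) / L[1][1] = 1.
Step 3: L[2][2] = √(16) = 4.

L[1][0] = 3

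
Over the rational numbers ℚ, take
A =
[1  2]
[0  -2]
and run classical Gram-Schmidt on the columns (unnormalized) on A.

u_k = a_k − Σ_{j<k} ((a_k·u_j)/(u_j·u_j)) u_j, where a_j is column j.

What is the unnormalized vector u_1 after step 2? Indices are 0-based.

u_1 = (0, -2)

Step 1: u_0 = a_0 = (1, 0).
Step 2: u_1 = a_1 − (2)·u_0 = (0, -2).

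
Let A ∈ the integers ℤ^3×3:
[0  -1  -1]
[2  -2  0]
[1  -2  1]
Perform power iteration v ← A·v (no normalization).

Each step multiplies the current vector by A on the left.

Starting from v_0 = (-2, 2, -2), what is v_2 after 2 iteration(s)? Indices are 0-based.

v_2 = (16, 16, 8)

v_0 = (-2, 2, -2).
v_1 = A·v_0 = (0, -8, -8).
v_2 = A·v_1 = (16, 16, 8).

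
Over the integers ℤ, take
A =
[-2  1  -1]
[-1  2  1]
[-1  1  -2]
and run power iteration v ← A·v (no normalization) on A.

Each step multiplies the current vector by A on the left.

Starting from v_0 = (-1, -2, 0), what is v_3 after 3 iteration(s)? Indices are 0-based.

v_3 = (-2, -13, -3)

v_0 = (-1, -2, 0).
v_1 = A·v_0 = (0, -3, -1).
v_2 = A·v_1 = (-2, -7, -1).
v_3 = A·v_2 = (-2, -13, -3).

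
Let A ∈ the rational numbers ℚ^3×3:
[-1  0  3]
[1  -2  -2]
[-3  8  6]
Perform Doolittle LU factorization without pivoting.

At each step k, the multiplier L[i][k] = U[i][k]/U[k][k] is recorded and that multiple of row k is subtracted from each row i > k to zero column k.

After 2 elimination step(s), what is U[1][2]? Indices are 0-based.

U[1][2] = 1

[col 0] pivot -1
  R1 -= -1*R0 → (0, -2, 1)  (L[1][0] := -1)
  R2 -= 3*R0 → (0, 8, -3)  (L[2][0] := 3)
[col 1] pivot -2
  R2 -= -4*R1 → (0, 0, 1)  (L[2][1] := -4)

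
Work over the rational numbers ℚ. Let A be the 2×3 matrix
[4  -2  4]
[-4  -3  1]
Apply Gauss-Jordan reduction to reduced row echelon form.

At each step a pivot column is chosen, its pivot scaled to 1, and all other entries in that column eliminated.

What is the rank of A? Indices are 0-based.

rank = 2

step 1: normalize row 0 (÷4) = (1, -1/2, 1)
  row 1: subtract -4×row0 = (0, -5, 5)
step 2: normalize row 1 (÷-5) = (0, 1, -1)
  row 0: subtract -1/2×row1 = (1, 0, 1/2)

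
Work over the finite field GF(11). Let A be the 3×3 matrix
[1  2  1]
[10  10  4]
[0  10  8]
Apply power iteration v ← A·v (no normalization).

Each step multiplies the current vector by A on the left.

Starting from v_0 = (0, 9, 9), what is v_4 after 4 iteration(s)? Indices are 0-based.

v_0 = (0, 9, 9).
v_1 = A·v_0 = (5, 5, 8).
v_2 = A·v_1 = (1, 0, 4).
v_3 = A·v_2 = (5, 4, 10).
v_4 = A·v_3 = (1, 9, 10).

v_4 = (1, 9, 10)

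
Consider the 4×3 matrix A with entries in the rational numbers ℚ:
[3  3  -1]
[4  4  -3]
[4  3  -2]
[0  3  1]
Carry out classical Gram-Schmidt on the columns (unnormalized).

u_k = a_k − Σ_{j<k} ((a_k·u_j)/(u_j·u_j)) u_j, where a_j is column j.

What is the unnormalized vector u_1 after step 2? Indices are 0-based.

Step 1: u_0 = a_0 = (3, 4, 4, 0).
Step 2: u_1 = a_1 − (37/41)·u_0 = (12/41, 16/41, -25/41, 3).

u_1 = (12/41, 16/41, -25/41, 3)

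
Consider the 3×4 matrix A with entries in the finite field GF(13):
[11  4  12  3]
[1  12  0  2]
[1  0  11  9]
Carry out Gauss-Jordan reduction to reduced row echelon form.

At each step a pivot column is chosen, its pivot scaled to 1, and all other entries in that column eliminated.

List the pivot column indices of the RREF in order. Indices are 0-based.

pivot columns: 0, 1, 2

step 1: normalize row 0 (÷11) = (1, 11, 7, 5)
  row 1: subtract 1×row0 = (0, 1, 6, 10)
  row 2: subtract 1×row0 = (0, 2, 4, 4)
step 2: normalize row 1 (÷1) = (0, 1, 6, 10)
  row 0: subtract 11×row1 = (1, 0, 6, 12)
  row 2: subtract 2×row1 = (0, 0, 5, 10)
step 3: normalize row 2 (÷5) = (0, 0, 1, 2)
  row 0: subtract 6×row2 = (1, 0, 0, 0)
  row 1: subtract 6×row2 = (0, 1, 0, 11)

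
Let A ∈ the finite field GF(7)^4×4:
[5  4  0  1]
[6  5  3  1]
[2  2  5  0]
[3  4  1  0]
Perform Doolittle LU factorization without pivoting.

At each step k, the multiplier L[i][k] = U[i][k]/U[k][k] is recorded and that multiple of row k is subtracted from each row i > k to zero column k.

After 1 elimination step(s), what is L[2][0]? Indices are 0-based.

k=0: U[0][0]=5
  eliminate (1,0): mult=4, new row 1: (0, 3, 3, 4); set L[1][0]=4
  eliminate (2,0): mult=6, new row 2: (0, 6, 5, 1); set L[2][0]=6
  eliminate (3,0): mult=2, new row 3: (0, 3, 1, 5); set L[3][0]=2

L[2][0] = 6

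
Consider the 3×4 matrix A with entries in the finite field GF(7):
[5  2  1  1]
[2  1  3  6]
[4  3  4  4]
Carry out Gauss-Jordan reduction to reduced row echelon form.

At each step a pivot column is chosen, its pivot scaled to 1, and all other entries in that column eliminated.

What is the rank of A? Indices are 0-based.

rank = 3

[1] R0 /= 5  ⇒  (1, 6, 3, 3)
     R1 -= 2·R0  ⇒  (0, 3, 4, 0)
     R2 -= 4·R0  ⇒  (0, 0, 6, 6)
[2] R1 /= 3  ⇒  (0, 1, 6, 0)
     R0 -= 6·R1  ⇒  (1, 0, 2, 3)
[3] R2 /= 6  ⇒  (0, 0, 1, 1)
     R0 -= 2·R2  ⇒  (1, 0, 0, 1)
     R1 -= 6·R2  ⇒  (0, 1, 0, 1)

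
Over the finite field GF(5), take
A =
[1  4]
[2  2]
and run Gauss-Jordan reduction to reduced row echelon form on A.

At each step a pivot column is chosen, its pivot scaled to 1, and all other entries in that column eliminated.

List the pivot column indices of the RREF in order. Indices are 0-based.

[1] R0 /= 1  ⇒  (1, 4)
     R1 -= 2·R0  ⇒  (0, 4)
[2] R1 /= 4  ⇒  (0, 1)
     R0 -= 4·R1  ⇒  (1, 0)

pivot columns: 0, 1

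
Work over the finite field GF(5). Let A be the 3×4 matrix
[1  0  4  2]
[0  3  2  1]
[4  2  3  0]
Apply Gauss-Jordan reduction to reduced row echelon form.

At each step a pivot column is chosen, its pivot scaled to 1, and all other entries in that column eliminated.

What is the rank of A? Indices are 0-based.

step 1: normalize row 0 (÷1) = (1, 0, 4, 2)
  row 2: subtract 4×row0 = (0, 2, 2, 2)
step 2: normalize row 1 (÷3) = (0, 1, 4, 2)
  row 2: subtract 2×row1 = (0, 0, 4, 3)
step 3: normalize row 2 (÷4) = (0, 0, 1, 2)
  row 0: subtract 4×row2 = (1, 0, 0, 4)
  row 1: subtract 4×row2 = (0, 1, 0, 4)

rank = 3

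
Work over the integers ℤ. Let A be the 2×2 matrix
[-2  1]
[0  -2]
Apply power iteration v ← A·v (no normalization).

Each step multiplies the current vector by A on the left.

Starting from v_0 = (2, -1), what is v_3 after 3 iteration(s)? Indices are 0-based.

v_3 = (-28, 8)

v_0 = (2, -1).
v_1 = A·v_0 = (-5, 2).
v_2 = A·v_1 = (12, -4).
v_3 = A·v_2 = (-28, 8).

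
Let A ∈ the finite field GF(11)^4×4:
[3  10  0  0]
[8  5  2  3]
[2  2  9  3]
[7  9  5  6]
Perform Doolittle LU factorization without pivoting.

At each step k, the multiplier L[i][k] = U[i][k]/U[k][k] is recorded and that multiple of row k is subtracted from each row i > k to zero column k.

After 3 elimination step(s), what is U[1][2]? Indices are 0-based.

U[1][2] = 2

k=0: U[0][0]=3
  eliminate (1,0): mult=10, new row 1: (0, 4, 2, 3); set L[1][0]=10
  eliminate (2,0): mult=8, new row 2: (0, 10, 9, 3); set L[2][0]=8
  eliminate (3,0): mult=6, new row 3: (0, 4, 5, 6); set L[3][0]=6
k=1: U[1][1]=4
  eliminate (2,1): mult=8, new row 2: (0, 0, 4, 1); set L[2][1]=8
  eliminate (3,1): mult=1, new row 3: (0, 0, 3, 3); set L[3][1]=1
k=2: U[2][2]=4
  eliminate (3,2): mult=9, new row 3: (0, 0, 0, 5); set L[3][2]=9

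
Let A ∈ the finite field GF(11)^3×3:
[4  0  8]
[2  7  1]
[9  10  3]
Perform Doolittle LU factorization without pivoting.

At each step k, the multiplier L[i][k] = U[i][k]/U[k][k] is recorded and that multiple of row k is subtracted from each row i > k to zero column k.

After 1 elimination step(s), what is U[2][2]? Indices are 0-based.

k=0: U[0][0]=4
  eliminate (1,0): mult=6, new row 1: (0, 7, 8); set L[1][0]=6
  eliminate (2,0): mult=5, new row 2: (0, 10, 7); set L[2][0]=5

U[2][2] = 7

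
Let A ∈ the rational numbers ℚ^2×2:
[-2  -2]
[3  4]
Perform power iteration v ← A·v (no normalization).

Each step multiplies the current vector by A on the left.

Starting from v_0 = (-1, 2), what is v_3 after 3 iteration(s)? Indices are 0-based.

v_3 = (-16, 38)

v_0 = (-1, 2).
v_1 = A·v_0 = (-2, 5).
v_2 = A·v_1 = (-6, 14).
v_3 = A·v_2 = (-16, 38).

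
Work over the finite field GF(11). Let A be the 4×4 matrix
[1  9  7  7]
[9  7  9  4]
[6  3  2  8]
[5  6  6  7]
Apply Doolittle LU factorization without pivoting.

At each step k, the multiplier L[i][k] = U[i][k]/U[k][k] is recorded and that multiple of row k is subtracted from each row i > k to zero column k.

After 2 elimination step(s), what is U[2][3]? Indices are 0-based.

[col 0] pivot 1
  R1 -= 9*R0 → (0, 3, 1, 7)  (L[1][0] := 9)
  R2 -= 6*R0 → (0, 4, 4, 10)  (L[2][0] := 6)
  R3 -= 5*R0 → (0, 5, 4, 5)  (L[3][0] := 5)
[col 1] pivot 3
  R2 -= 5*R1 → (0, 0, 10, 8)  (L[2][1] := 5)
  R3 -= 9*R1 → (0, 0, 6, 8)  (L[3][1] := 9)

U[2][3] = 8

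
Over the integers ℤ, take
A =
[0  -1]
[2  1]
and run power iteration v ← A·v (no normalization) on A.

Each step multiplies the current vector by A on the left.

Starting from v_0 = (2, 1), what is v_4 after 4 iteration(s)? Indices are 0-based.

v_0 = (2, 1).
v_1 = A·v_0 = (-1, 5).
v_2 = A·v_1 = (-5, 3).
v_3 = A·v_2 = (-3, -7).
v_4 = A·v_3 = (7, -13).

v_4 = (7, -13)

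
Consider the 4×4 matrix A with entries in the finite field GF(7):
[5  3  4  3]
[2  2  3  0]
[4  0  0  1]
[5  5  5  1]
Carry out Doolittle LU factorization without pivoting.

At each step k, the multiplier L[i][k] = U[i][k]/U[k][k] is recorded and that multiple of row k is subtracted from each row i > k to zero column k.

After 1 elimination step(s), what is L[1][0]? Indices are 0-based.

Step 1: pivot at (0,0) is 5.
  row1 ← row1 − (6)·row0  ⇒  L[1][0]=6, U row1=(0, 5, 0, 3)
  row2 ← row2 − (5)·row0  ⇒  L[2][0]=5, U row2=(0, 6, 1, 0)
  row3 ← row3 − (1)·row0  ⇒  L[3][0]=1, U row3=(0, 2, 1, 5)

L[1][0] = 6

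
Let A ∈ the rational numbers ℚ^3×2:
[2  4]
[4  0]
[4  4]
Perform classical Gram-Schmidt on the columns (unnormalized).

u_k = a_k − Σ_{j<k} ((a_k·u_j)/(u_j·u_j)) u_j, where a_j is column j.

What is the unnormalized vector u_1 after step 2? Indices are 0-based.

Step 1: u_0 = a_0 = (2, 4, 4).
Step 2: u_1 = a_1 − (2/3)·u_0 = (8/3, -8/3, 4/3).

u_1 = (8/3, -8/3, 4/3)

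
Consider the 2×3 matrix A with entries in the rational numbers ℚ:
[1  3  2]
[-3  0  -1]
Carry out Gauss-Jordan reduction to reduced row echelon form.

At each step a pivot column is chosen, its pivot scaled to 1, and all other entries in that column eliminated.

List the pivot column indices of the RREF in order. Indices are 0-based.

pivot(0,0)=1: scale R0 → (1, 3, 2)
  clear (1,0): R1 −= (-3)R0 → (0, 9, 5)
pivot(1,1)=9: scale R1 → (0, 1, 5/9)
  clear (0,1): R0 −= (3)R1 → (1, 0, 1/3)

pivot columns: 0, 1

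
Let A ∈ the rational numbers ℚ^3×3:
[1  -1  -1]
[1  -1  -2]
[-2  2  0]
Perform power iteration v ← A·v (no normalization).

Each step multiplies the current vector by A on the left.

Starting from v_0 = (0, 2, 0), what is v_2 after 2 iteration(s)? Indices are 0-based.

v_2 = (-4, -8, 0)

v_0 = (0, 2, 0).
v_1 = A·v_0 = (-2, -2, 4).
v_2 = A·v_1 = (-4, -8, 0).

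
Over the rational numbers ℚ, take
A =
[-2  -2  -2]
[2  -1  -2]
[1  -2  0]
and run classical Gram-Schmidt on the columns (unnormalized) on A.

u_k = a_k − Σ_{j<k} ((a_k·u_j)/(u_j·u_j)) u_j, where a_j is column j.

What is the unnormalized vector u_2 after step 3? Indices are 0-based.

u_2 = (-2/3, -4/3, 4/3)

Step 1: u_0 = a_0 = (-2, 2, 1).
Step 2: u_1 = a_1 − (0)·u_0 = (-2, -1, -2).
Step 3: u_2 = a_2 − (0)·u_0 − (2/3)·u_1 = (-2/3, -4/3, 4/3).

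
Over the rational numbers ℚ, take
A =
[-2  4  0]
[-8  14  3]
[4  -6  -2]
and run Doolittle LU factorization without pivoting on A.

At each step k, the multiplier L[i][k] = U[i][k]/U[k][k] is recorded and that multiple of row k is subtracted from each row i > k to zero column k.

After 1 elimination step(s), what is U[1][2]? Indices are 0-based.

[col 0] pivot -2
  R1 -= 4*R0 → (0, -2, 3)  (L[1][0] := 4)
  R2 -= -2*R0 → (0, 2, -2)  (L[2][0] := -2)

U[1][2] = 3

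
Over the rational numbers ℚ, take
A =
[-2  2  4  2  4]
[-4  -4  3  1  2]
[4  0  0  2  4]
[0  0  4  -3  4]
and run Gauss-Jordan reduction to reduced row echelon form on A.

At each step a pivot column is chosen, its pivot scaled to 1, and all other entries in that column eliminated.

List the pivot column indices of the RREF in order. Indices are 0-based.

[1] R0 /= -2  ⇒  (1, -1, -2, -1, -2)
     R1 -= -4·R0  ⇒  (0, -8, -5, -3, -6)
     R2 -= 4·R0  ⇒  (0, 4, 8, 6, 12)
[2] R1 /= -8  ⇒  (0, 1, 5/8, 3/8, 3/4)
     R0 -= -1·R1  ⇒  (1, 0, -11/8, -5/8, -5/4)
     R2 -= 4·R1  ⇒  (0, 0, 11/2, 9/2, 9)
[3] R2 /= 11/2  ⇒  (0, 0, 1, 9/11, 18/11)
     R0 -= -11/8·R2  ⇒  (1, 0, 0, 1/2, 1)
     R1 -= 5/8·R2  ⇒  (0, 1, 0, -3/22, -3/11)
     R3 -= 4·R2  ⇒  (0, 0, 0, -69/11, -28/11)
[4] R3 /= -69/11  ⇒  (0, 0, 0, 1, 28/69)
     R0 -= 1/2·R3  ⇒  (1, 0, 0, 0, 55/69)
     R1 -= -3/22·R3  ⇒  (0, 1, 0, 0, -5/23)
     R2 -= 9/11·R3  ⇒  (0, 0, 1, 0, 30/23)

pivot columns: 0, 1, 2, 3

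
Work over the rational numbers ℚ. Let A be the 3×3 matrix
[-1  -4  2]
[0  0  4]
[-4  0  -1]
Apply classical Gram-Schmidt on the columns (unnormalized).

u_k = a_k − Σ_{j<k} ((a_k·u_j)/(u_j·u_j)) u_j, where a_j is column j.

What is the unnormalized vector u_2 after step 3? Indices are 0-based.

u_2 = (0, 4, 0)

Step 1: u_0 = a_0 = (-1, 0, -4).
Step 2: u_1 = a_1 − (4/17)·u_0 = (-64/17, 0, 16/17).
Step 3: u_2 = a_2 − (2/17)·u_0 − (-9/16)·u_1 = (0, 4, 0).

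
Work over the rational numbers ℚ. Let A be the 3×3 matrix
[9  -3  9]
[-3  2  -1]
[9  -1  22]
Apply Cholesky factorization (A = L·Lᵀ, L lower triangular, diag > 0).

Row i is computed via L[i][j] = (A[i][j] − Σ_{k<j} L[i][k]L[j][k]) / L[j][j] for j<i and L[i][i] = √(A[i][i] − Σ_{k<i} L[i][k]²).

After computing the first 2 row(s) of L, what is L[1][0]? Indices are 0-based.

Step 1: L[0][0] = √(9) = 3.
  L[1][0] = (-3) / L[0][0] = -1.
Step 2: L[1][1] = √(1) = 1.

L[1][0] = -1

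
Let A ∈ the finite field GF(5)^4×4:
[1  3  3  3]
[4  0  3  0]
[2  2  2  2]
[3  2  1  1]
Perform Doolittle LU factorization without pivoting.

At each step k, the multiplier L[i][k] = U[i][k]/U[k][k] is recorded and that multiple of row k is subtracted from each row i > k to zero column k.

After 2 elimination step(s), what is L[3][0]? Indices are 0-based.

[col 0] pivot 1
  R1 -= 4*R0 → (0, 3, 1, 3)  (L[1][0] := 4)
  R2 -= 2*R0 → (0, 1, 1, 1)  (L[2][0] := 2)
  R3 -= 3*R0 → (0, 3, 2, 2)  (L[3][0] := 3)
[col 1] pivot 3
  R2 -= 2*R1 → (0, 0, 4, 0)  (L[2][1] := 2)
  R3 -= 1*R1 → (0, 0, 1, 4)  (L[3][1] := 1)

L[3][0] = 3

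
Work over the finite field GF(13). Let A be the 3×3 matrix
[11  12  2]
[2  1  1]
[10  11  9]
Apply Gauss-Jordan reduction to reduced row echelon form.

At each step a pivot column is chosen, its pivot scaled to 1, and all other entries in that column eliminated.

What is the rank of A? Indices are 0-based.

pivot(0,0)=11: scale R0 → (1, 7, 12)
  clear (1,0): R1 −= (2)R0 → (0, 0, 3)
  clear (2,0): R2 −= (10)R0 → (0, 6, 6)
pivot(1,1): swap R1↔R2
pivot(1,1)=6: scale R1 → (0, 1, 1)
  clear (0,1): R0 −= (7)R1 → (1, 0, 5)
pivot(2,2)=3: scale R2 → (0, 0, 1)
  clear (0,2): R0 −= (5)R2 → (1, 0, 0)
  clear (1,2): R1 −= (1)R2 → (0, 1, 0)

rank = 3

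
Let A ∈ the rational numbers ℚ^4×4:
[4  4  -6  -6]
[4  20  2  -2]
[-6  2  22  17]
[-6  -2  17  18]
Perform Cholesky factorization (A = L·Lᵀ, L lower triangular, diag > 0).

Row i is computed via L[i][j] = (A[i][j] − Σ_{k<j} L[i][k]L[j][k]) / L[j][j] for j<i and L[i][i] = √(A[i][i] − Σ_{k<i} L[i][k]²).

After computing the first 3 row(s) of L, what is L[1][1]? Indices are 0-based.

Step 1: L[0][0] = √(4) = 2.
  L[1][0] = (4) / L[0][0] = 2.
Step 2: L[1][1] = √(16) = 4.
  L[2][0] = (-6) / L[0][0] = -3.
  L[2][1] = (8) / L[1][1] = 2.
Step 3: L[2][2] = √(9) = 3.

L[1][1] = 4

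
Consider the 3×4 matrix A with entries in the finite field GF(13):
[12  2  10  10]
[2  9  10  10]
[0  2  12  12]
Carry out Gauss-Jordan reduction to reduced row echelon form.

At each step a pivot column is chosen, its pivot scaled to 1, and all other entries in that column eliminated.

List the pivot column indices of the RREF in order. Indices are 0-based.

step 1: normalize row 0 (÷12) = (1, 11, 3, 3)
  row 1: subtract 2×row0 = (0, 0, 4, 4)
step 2: exchange rows 1,2
step 2: normalize row 1 (÷2) = (0, 1, 6, 6)
  row 0: subtract 11×row1 = (1, 0, 2, 2)
step 3: normalize row 2 (÷4) = (0, 0, 1, 1)
  row 0: subtract 2×row2 = (1, 0, 0, 0)
  row 1: subtract 6×row2 = (0, 1, 0, 0)

pivot columns: 0, 1, 2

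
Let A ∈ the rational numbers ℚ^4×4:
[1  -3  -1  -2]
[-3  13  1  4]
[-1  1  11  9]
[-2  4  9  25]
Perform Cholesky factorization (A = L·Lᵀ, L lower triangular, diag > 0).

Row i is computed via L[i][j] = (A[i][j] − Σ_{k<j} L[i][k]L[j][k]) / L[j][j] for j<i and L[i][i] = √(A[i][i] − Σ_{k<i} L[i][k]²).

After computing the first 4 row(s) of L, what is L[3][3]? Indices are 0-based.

Step 1: L[0][0] = √(1) = 1.
  L[1][0] = (-3) / L[0][0] = -3.
Step 2: L[1][1] = √(4) = 2.
  L[2][0] = (-1) / L[0][0] = -1.
  L[2][1] = (-2) / L[1][1] = -1.
Step 3: L[2][2] = √(9) = 3.
  L[3][0] = (-2) / L[0][0] = -2.
  L[3][1] = (-2) / L[1][1] = -1.
  L[3][2] = (6) / L[2][2] = 2.
Step 4: L[3][3] = √(16) = 4.

L[3][3] = 4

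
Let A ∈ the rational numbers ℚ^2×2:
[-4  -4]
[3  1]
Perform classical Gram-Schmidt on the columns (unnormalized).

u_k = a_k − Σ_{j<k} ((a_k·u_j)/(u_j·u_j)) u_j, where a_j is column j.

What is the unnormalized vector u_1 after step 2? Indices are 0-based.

Step 1: u_0 = a_0 = (-4, 3).
Step 2: u_1 = a_1 − (19/25)·u_0 = (-24/25, -32/25).

u_1 = (-24/25, -32/25)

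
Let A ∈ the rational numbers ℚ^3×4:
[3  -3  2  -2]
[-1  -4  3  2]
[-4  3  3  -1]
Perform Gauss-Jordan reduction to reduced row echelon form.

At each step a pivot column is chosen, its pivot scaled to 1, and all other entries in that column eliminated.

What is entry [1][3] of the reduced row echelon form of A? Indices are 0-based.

pivot(0,0)=3: scale R0 → (1, -1, 2/3, -2/3)
  clear (1,0): R1 −= (-1)R0 → (0, -5, 11/3, 4/3)
  clear (2,0): R2 −= (-4)R0 → (0, -1, 17/3, -11/3)
pivot(1,1)=-5: scale R1 → (0, 1, -11/15, -4/15)
  clear (0,1): R0 −= (-1)R1 → (1, 0, -1/15, -14/15)
  clear (2,1): R2 −= (-1)R1 → (0, 0, 74/15, -59/15)
pivot(2,2)=74/15: scale R2 → (0, 0, 1, -59/74)
  clear (0,2): R0 −= (-1/15)R2 → (1, 0, 0, -73/74)
  clear (1,2): R1 −= (-11/15)R2 → (0, 1, 0, -63/74)

M[1][3] = -63/74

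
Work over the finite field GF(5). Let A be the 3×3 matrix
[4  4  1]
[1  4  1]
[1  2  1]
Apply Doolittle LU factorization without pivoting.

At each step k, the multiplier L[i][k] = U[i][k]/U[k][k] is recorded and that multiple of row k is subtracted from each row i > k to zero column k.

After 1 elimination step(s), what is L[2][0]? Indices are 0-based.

L[2][0] = 4

k=0: U[0][0]=4
  eliminate (1,0): mult=4, new row 1: (0, 3, 2); set L[1][0]=4
  eliminate (2,0): mult=4, new row 2: (0, 1, 2); set L[2][0]=4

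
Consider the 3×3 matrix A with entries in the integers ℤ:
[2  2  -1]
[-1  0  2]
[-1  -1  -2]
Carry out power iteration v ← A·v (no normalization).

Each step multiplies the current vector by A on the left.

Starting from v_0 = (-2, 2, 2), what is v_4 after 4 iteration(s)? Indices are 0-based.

v_0 = (-2, 2, 2).
v_1 = A·v_0 = (-2, 6, -4).
v_2 = A·v_1 = (12, -6, 4).
v_3 = A·v_2 = (8, -4, -14).
v_4 = A·v_3 = (22, -36, 24).

v_4 = (22, -36, 24)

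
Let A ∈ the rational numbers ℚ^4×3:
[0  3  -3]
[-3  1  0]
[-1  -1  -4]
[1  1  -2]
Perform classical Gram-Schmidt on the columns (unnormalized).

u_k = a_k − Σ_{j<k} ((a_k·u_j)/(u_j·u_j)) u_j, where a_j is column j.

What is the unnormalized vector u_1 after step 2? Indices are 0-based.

u_1 = (3, 8/11, -12/11, 12/11)

Step 1: u_0 = a_0 = (0, -3, -1, 1).
Step 2: u_1 = a_1 − (-1/11)·u_0 = (3, 8/11, -12/11, 12/11).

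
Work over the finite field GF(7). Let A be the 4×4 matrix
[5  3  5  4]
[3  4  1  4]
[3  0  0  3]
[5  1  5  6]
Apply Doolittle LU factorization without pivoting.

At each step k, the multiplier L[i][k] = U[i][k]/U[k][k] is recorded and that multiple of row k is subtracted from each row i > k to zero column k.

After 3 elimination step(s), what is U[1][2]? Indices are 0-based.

k=0: U[0][0]=5
  eliminate (1,0): mult=2, new row 1: (0, 5, 5, 3); set L[1][0]=2
  eliminate (2,0): mult=2, new row 2: (0, 1, 4, 2); set L[2][0]=2
  eliminate (3,0): mult=1, new row 3: (0, 5, 0, 2); set L[3][0]=1
k=1: U[1][1]=5
  eliminate (2,1): mult=3, new row 2: (0, 0, 3, 0); set L[2][1]=3
  eliminate (3,1): mult=1, new row 3: (0, 0, 2, 6); set L[3][1]=1
k=2: U[2][2]=3
  eliminate (3,2): mult=3, new row 3: (0, 0, 0, 6); set L[3][2]=3

U[1][2] = 5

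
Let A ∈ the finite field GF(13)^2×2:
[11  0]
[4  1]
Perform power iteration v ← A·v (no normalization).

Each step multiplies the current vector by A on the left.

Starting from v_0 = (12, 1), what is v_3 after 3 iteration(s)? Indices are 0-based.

v_3 = (8, 2)

v_0 = (12, 1).
v_1 = A·v_0 = (2, 10).
v_2 = A·v_1 = (9, 5).
v_3 = A·v_2 = (8, 2).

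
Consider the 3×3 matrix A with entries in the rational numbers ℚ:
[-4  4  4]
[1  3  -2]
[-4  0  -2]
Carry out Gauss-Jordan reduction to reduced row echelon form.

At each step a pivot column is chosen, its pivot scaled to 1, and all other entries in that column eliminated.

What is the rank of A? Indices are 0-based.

step 1: normalize row 0 (÷-4) = (1, -1, -1)
  row 1: subtract 1×row0 = (0, 4, -1)
  row 2: subtract -4×row0 = (0, -4, -6)
step 2: normalize row 1 (÷4) = (0, 1, -1/4)
  row 0: subtract -1×row1 = (1, 0, -5/4)
  row 2: subtract -4×row1 = (0, 0, -7)
step 3: normalize row 2 (÷-7) = (0, 0, 1)
  row 0: subtract -5/4×row2 = (1, 0, 0)
  row 1: subtract -1/4×row2 = (0, 1, 0)

rank = 3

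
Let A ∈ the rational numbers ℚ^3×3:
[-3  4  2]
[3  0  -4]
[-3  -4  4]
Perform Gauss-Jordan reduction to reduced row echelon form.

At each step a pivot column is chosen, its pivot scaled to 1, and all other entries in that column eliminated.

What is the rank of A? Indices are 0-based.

pivot(0,0)=-3: scale R0 → (1, -4/3, -2/3)
  clear (1,0): R1 −= (3)R0 → (0, 4, -2)
  clear (2,0): R2 −= (-3)R0 → (0, -8, 2)
pivot(1,1)=4: scale R1 → (0, 1, -1/2)
  clear (0,1): R0 −= (-4/3)R1 → (1, 0, -4/3)
  clear (2,1): R2 −= (-8)R1 → (0, 0, -2)
pivot(2,2)=-2: scale R2 → (0, 0, 1)
  clear (0,2): R0 −= (-4/3)R2 → (1, 0, 0)
  clear (1,2): R1 −= (-1/2)R2 → (0, 1, 0)

rank = 3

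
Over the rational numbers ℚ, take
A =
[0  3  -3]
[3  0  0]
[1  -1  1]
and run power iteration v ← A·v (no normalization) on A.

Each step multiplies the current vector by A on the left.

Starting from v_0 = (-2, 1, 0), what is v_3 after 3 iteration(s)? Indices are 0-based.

v_3 = (9, -27, -12)

v_0 = (-2, 1, 0).
v_1 = A·v_0 = (3, -6, -3).
v_2 = A·v_1 = (-9, 9, 6).
v_3 = A·v_2 = (9, -27, -12).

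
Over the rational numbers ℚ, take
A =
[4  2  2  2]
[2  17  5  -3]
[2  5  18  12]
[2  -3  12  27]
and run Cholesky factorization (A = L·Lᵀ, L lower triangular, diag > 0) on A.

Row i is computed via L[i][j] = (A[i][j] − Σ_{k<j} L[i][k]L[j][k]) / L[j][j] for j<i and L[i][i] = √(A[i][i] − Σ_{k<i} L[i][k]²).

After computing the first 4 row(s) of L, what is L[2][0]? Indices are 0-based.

L[2][0] = 1

Step 1: L[0][0] = √(4) = 2.
  L[1][0] = (2) / L[0][0] = 1.
Step 2: L[1][1] = √(16) = 4.
  L[2][0] = (2) / L[0][0] = 1.
  L[2][1] = (4) / L[1][1] = 1.
Step 3: L[2][2] = √(16) = 4.
  L[3][0] = (2) / L[0][0] = 1.
  L[3][1] = (-4) / L[1][1] = -1.
  L[3][2] = (12) / L[2][2] = 3.
Step 4: L[3][3] = √(16) = 4.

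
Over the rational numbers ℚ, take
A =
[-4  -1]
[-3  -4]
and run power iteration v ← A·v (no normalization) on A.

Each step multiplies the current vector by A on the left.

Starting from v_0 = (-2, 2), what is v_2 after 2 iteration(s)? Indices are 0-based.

v_0 = (-2, 2).
v_1 = A·v_0 = (6, -2).
v_2 = A·v_1 = (-22, -10).

v_2 = (-22, -10)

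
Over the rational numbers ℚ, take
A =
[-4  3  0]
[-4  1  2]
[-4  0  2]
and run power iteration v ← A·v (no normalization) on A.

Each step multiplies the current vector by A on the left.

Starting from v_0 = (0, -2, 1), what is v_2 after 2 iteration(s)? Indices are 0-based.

v_0 = (0, -2, 1).
v_1 = A·v_0 = (-6, 0, 2).
v_2 = A·v_1 = (24, 28, 28).

v_2 = (24, 28, 28)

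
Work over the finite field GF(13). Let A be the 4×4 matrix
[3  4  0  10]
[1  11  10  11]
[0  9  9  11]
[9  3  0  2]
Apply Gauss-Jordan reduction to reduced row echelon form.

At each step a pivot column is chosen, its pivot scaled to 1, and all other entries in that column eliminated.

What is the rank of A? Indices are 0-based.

rank = 4

[1] R0 /= 3  ⇒  (1, 10, 0, 12)
     R1 -= 1·R0  ⇒  (0, 1, 10, 12)
     R3 -= 9·R0  ⇒  (0, 4, 0, 11)
[2] R1 /= 1  ⇒  (0, 1, 10, 12)
     R0 -= 10·R1  ⇒  (1, 0, 4, 9)
     R2 -= 9·R1  ⇒  (0, 0, 10, 7)
     R3 -= 4·R1  ⇒  (0, 0, 12, 2)
[3] R2 /= 10  ⇒  (0, 0, 1, 2)
     R0 -= 4·R2  ⇒  (1, 0, 0, 1)
     R1 -= 10·R2  ⇒  (0, 1, 0, 5)
     R3 -= 12·R2  ⇒  (0, 0, 0, 4)
[4] R3 /= 4  ⇒  (0, 0, 0, 1)
     R0 -= 1·R3  ⇒  (1, 0, 0, 0)
     R1 -= 5·R3  ⇒  (0, 1, 0, 0)
     R2 -= 2·R3  ⇒  (0, 0, 1, 0)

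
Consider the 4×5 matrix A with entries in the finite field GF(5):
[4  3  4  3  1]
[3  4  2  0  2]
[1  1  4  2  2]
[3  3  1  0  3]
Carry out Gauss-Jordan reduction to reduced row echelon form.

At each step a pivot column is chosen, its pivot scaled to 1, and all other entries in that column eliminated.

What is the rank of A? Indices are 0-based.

rank = 4

[1] R0 /= 4  ⇒  (1, 2, 1, 2, 4)
     R1 -= 3·R0  ⇒  (0, 3, 4, 4, 0)
     R2 -= 1·R0  ⇒  (0, 4, 3, 0, 3)
     R3 -= 3·R0  ⇒  (0, 2, 3, 4, 1)
[2] R1 /= 3  ⇒  (0, 1, 3, 3, 0)
     R0 -= 2·R1  ⇒  (1, 0, 0, 1, 4)
     R2 -= 4·R1  ⇒  (0, 0, 1, 3, 3)
     R3 -= 2·R1  ⇒  (0, 0, 2, 3, 1)
[3] R2 /= 1  ⇒  (0, 0, 1, 3, 3)
     R1 -= 3·R2  ⇒  (0, 1, 0, 4, 1)
     R3 -= 2·R2  ⇒  (0, 0, 0, 2, 0)
[4] R3 /= 2  ⇒  (0, 0, 0, 1, 0)
     R0 -= 1·R3  ⇒  (1, 0, 0, 0, 4)
     R1 -= 4·R3  ⇒  (0, 1, 0, 0, 1)
     R2 -= 3·R3  ⇒  (0, 0, 1, 0, 3)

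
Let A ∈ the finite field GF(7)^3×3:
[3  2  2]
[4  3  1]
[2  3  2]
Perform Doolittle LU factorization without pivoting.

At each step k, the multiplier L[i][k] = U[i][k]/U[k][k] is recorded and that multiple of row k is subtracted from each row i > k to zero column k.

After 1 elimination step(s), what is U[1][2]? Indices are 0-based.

k=0: U[0][0]=3
  eliminate (1,0): mult=6, new row 1: (0, 5, 3); set L[1][0]=6
  eliminate (2,0): mult=3, new row 2: (0, 4, 3); set L[2][0]=3

U[1][2] = 3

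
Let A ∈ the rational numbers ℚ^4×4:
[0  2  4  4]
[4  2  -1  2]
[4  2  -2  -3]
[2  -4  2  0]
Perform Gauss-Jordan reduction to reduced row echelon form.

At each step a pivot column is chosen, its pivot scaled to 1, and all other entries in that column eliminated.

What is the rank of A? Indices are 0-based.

pivot(0,0): swap R0↔R1
pivot(0,0)=4: scale R0 → (1, 1/2, -1/4, 1/2)
  clear (2,0): R2 −= (4)R0 → (0, 0, -1, -5)
  clear (3,0): R3 −= (2)R0 → (0, -5, 5/2, -1)
pivot(1,1)=2: scale R1 → (0, 1, 2, 2)
  clear (0,1): R0 −= (1/2)R1 → (1, 0, -5/4, -1/2)
  clear (3,1): R3 −= (-5)R1 → (0, 0, 25/2, 9)
pivot(2,2)=-1: scale R2 → (0, 0, 1, 5)
  clear (0,2): R0 −= (-5/4)R2 → (1, 0, 0, 23/4)
  clear (1,2): R1 −= (2)R2 → (0, 1, 0, -8)
  clear (3,2): R3 −= (25/2)R2 → (0, 0, 0, -107/2)
pivot(3,3)=-107/2: scale R3 → (0, 0, 0, 1)
  clear (0,3): R0 −= (23/4)R3 → (1, 0, 0, 0)
  clear (1,3): R1 −= (-8)R3 → (0, 1, 0, 0)
  clear (2,3): R2 −= (5)R3 → (0, 0, 1, 0)

rank = 4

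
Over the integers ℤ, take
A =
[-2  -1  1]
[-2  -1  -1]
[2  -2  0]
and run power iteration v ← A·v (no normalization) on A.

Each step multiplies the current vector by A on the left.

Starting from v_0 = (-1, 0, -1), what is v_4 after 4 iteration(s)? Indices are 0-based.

v_4 = (-55, -39, -16)

v_0 = (-1, 0, -1).
v_1 = A·v_0 = (1, 3, -2).
v_2 = A·v_1 = (-7, -3, -4).
v_3 = A·v_2 = (13, 21, -8).
v_4 = A·v_3 = (-55, -39, -16).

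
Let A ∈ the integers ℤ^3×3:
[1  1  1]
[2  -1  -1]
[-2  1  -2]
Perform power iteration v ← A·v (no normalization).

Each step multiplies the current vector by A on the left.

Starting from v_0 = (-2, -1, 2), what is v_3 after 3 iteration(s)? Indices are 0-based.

v_3 = (-4, -17, 20)

v_0 = (-2, -1, 2).
v_1 = A·v_0 = (-1, -5, -1).
v_2 = A·v_1 = (-7, 4, -1).
v_3 = A·v_2 = (-4, -17, 20).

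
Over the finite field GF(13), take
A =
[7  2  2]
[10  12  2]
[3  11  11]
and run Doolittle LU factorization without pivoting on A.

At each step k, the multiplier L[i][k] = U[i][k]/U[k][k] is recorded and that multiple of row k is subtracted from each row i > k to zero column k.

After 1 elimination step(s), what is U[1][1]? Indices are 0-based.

U[1][1] = 11

Step 1: pivot at (0,0) is 7.
  row1 ← row1 − (7)·row0  ⇒  L[1][0]=7, U row1=(0, 11, 1)
  row2 ← row2 − (6)·row0  ⇒  L[2][0]=6, U row2=(0, 12, 12)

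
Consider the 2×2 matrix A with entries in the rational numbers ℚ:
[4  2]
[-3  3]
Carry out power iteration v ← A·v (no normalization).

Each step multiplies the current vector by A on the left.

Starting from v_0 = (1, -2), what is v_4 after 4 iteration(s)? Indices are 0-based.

v_4 = (-558, 297)

v_0 = (1, -2).
v_1 = A·v_0 = (0, -9).
v_2 = A·v_1 = (-18, -27).
v_3 = A·v_2 = (-126, -27).
v_4 = A·v_3 = (-558, 297).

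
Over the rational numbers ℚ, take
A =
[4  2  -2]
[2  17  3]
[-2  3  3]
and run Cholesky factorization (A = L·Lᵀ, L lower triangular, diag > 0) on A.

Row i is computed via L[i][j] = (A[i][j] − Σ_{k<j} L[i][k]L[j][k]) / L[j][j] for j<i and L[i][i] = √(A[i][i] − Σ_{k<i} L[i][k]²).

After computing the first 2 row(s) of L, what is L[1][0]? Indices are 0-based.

L[1][0] = 1

Step 1: L[0][0] = √(4) = 2.
  L[1][0] = (2) / L[0][0] = 1.
Step 2: L[1][1] = √(16) = 4.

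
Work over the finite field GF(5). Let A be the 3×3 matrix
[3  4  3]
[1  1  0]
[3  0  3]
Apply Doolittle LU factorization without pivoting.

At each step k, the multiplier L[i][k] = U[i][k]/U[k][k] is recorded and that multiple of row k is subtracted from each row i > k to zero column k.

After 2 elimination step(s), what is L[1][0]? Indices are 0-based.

[col 0] pivot 3
  R1 -= 2*R0 → (0, 3, 4)  (L[1][0] := 2)
  R2 -= 1*R0 → (0, 1, 0)  (L[2][0] := 1)
[col 1] pivot 3
  R2 -= 2*R1 → (0, 0, 2)  (L[2][1] := 2)

L[1][0] = 2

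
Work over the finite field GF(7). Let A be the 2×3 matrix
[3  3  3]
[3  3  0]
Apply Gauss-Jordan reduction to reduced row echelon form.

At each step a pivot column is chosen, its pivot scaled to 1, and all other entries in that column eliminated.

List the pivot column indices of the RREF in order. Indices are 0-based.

[1] R0 /= 3  ⇒  (1, 1, 1)
     R1 -= 3·R0  ⇒  (0, 0, 4)
column 1 empty below row 1
[2] R1 /= 4  ⇒  (0, 0, 1)
     R0 -= 1·R1  ⇒  (1, 1, 0)

pivot columns: 0, 2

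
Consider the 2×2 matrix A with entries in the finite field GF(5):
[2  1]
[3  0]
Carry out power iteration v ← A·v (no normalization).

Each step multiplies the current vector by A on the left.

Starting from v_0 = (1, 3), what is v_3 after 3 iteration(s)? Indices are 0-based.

v_0 = (1, 3).
v_1 = A·v_0 = (0, 3).
v_2 = A·v_1 = (3, 0).
v_3 = A·v_2 = (1, 4).

v_3 = (1, 4)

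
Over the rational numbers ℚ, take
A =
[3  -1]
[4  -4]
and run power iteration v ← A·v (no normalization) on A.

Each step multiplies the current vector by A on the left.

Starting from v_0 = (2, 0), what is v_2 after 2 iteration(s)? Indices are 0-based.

v_2 = (10, -8)

v_0 = (2, 0).
v_1 = A·v_0 = (6, 8).
v_2 = A·v_1 = (10, -8).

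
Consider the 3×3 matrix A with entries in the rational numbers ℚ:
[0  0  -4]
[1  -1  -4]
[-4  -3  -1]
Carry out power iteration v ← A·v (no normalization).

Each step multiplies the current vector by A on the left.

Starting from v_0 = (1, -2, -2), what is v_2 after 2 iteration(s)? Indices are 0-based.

v_2 = (-16, -19, -69)

v_0 = (1, -2, -2).
v_1 = A·v_0 = (8, 11, 4).
v_2 = A·v_1 = (-16, -19, -69).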